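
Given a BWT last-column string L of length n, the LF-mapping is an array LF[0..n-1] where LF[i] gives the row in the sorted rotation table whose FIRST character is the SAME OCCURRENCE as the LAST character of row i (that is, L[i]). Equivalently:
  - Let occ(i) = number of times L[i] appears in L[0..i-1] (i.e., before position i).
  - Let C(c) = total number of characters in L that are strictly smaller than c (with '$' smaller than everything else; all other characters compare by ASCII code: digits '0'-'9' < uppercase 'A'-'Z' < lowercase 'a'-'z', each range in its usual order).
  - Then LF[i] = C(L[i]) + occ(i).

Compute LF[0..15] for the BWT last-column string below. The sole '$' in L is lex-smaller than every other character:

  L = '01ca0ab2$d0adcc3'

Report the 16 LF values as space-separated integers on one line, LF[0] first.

Char counts: '$':1, '0':3, '1':1, '2':1, '3':1, 'a':3, 'b':1, 'c':3, 'd':2
C (first-col start): C('$')=0, C('0')=1, C('1')=4, C('2')=5, C('3')=6, C('a')=7, C('b')=10, C('c')=11, C('d')=14
L[0]='0': occ=0, LF[0]=C('0')+0=1+0=1
L[1]='1': occ=0, LF[1]=C('1')+0=4+0=4
L[2]='c': occ=0, LF[2]=C('c')+0=11+0=11
L[3]='a': occ=0, LF[3]=C('a')+0=7+0=7
L[4]='0': occ=1, LF[4]=C('0')+1=1+1=2
L[5]='a': occ=1, LF[5]=C('a')+1=7+1=8
L[6]='b': occ=0, LF[6]=C('b')+0=10+0=10
L[7]='2': occ=0, LF[7]=C('2')+0=5+0=5
L[8]='$': occ=0, LF[8]=C('$')+0=0+0=0
L[9]='d': occ=0, LF[9]=C('d')+0=14+0=14
L[10]='0': occ=2, LF[10]=C('0')+2=1+2=3
L[11]='a': occ=2, LF[11]=C('a')+2=7+2=9
L[12]='d': occ=1, LF[12]=C('d')+1=14+1=15
L[13]='c': occ=1, LF[13]=C('c')+1=11+1=12
L[14]='c': occ=2, LF[14]=C('c')+2=11+2=13
L[15]='3': occ=0, LF[15]=C('3')+0=6+0=6

Answer: 1 4 11 7 2 8 10 5 0 14 3 9 15 12 13 6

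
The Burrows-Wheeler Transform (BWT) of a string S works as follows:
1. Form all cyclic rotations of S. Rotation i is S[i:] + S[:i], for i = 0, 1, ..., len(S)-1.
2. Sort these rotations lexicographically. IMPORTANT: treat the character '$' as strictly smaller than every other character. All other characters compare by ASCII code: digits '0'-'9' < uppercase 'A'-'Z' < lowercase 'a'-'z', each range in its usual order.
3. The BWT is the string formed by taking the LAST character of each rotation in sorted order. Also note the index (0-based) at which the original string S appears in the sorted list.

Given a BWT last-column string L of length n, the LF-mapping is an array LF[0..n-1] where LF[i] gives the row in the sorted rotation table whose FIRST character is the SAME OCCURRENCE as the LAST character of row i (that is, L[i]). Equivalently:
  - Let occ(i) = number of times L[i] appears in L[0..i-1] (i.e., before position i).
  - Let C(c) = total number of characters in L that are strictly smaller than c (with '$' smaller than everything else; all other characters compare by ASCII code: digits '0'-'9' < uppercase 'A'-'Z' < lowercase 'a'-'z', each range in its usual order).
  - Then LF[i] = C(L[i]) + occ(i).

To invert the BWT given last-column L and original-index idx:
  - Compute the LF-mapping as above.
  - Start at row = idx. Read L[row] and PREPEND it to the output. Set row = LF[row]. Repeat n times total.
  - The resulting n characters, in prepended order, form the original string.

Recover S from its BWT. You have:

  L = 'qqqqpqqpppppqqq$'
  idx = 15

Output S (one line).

LF mapping: 7 8 9 10 1 11 12 2 3 4 5 6 13 14 15 0
Walk LF starting at row 15, prepending L[row]:
  step 1: row=15, L[15]='$', prepend. Next row=LF[15]=0
  step 2: row=0, L[0]='q', prepend. Next row=LF[0]=7
  step 3: row=7, L[7]='p', prepend. Next row=LF[7]=2
  step 4: row=2, L[2]='q', prepend. Next row=LF[2]=9
  step 5: row=9, L[9]='p', prepend. Next row=LF[9]=4
  step 6: row=4, L[4]='p', prepend. Next row=LF[4]=1
  step 7: row=1, L[1]='q', prepend. Next row=LF[1]=8
  step 8: row=8, L[8]='p', prepend. Next row=LF[8]=3
  step 9: row=3, L[3]='q', prepend. Next row=LF[3]=10
  step 10: row=10, L[10]='p', prepend. Next row=LF[10]=5
  step 11: row=5, L[5]='q', prepend. Next row=LF[5]=11
  step 12: row=11, L[11]='p', prepend. Next row=LF[11]=6
  step 13: row=6, L[6]='q', prepend. Next row=LF[6]=12
  step 14: row=12, L[12]='q', prepend. Next row=LF[12]=13
  step 15: row=13, L[13]='q', prepend. Next row=LF[13]=14
  step 16: row=14, L[14]='q', prepend. Next row=LF[14]=15
Reversed output: qqqqpqpqpqppqpq$

Answer: qqqqpqpqpqppqpq$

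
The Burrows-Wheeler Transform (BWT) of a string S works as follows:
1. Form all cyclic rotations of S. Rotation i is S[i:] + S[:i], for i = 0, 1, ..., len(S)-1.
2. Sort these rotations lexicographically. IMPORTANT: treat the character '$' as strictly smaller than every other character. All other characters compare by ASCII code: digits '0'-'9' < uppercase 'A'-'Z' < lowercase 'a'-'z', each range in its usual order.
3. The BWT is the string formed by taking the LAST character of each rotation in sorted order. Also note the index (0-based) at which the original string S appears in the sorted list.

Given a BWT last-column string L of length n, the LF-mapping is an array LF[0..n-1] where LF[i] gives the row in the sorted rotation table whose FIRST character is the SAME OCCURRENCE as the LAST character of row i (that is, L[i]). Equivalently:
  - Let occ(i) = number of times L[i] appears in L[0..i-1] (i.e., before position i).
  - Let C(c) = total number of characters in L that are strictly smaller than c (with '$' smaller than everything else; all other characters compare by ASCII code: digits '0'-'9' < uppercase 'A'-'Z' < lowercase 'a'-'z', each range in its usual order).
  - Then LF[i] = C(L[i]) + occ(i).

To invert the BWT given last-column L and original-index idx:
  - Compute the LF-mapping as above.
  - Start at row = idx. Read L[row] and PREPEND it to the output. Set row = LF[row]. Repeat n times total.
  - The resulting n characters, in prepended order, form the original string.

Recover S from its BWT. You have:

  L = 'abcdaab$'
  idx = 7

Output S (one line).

LF mapping: 1 4 6 7 2 3 5 0
Walk LF starting at row 7, prepending L[row]:
  step 1: row=7, L[7]='$', prepend. Next row=LF[7]=0
  step 2: row=0, L[0]='a', prepend. Next row=LF[0]=1
  step 3: row=1, L[1]='b', prepend. Next row=LF[1]=4
  step 4: row=4, L[4]='a', prepend. Next row=LF[4]=2
  step 5: row=2, L[2]='c', prepend. Next row=LF[2]=6
  step 6: row=6, L[6]='b', prepend. Next row=LF[6]=5
  step 7: row=5, L[5]='a', prepend. Next row=LF[5]=3
  step 8: row=3, L[3]='d', prepend. Next row=LF[3]=7
Reversed output: dabcaba$

Answer: dabcaba$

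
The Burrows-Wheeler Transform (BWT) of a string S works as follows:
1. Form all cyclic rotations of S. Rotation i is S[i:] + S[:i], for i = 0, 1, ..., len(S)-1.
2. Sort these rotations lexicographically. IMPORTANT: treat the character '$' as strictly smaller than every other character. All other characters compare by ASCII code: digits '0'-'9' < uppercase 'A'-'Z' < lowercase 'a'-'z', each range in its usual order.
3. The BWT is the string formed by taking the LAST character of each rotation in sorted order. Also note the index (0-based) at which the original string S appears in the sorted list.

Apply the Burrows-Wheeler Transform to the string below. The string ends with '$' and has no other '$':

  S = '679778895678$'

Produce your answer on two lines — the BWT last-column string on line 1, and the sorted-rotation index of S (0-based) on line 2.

Answer: 895$967677887
3

Derivation:
All 13 rotations (rotation i = S[i:]+S[:i]):
  rot[0] = 679778895678$
  rot[1] = 79778895678$6
  rot[2] = 9778895678$67
  rot[3] = 778895678$679
  rot[4] = 78895678$6797
  rot[5] = 8895678$67977
  rot[6] = 895678$679778
  rot[7] = 95678$6797788
  rot[8] = 5678$67977889
  rot[9] = 678$679778895
  rot[10] = 78$6797788956
  rot[11] = 8$67977889567
  rot[12] = $679778895678
Sorted (with $ < everything):
  sorted[0] = $679778895678  (last char: '8')
  sorted[1] = 5678$67977889  (last char: '9')
  sorted[2] = 678$679778895  (last char: '5')
  sorted[3] = 679778895678$  (last char: '$')
  sorted[4] = 778895678$679  (last char: '9')
  sorted[5] = 78$6797788956  (last char: '6')
  sorted[6] = 78895678$6797  (last char: '7')
  sorted[7] = 79778895678$6  (last char: '6')
  sorted[8] = 8$67977889567  (last char: '7')
  sorted[9] = 8895678$67977  (last char: '7')
  sorted[10] = 895678$679778  (last char: '8')
  sorted[11] = 95678$6797788  (last char: '8')
  sorted[12] = 9778895678$67  (last char: '7')
Last column: 895$967677887
Original string S is at sorted index 3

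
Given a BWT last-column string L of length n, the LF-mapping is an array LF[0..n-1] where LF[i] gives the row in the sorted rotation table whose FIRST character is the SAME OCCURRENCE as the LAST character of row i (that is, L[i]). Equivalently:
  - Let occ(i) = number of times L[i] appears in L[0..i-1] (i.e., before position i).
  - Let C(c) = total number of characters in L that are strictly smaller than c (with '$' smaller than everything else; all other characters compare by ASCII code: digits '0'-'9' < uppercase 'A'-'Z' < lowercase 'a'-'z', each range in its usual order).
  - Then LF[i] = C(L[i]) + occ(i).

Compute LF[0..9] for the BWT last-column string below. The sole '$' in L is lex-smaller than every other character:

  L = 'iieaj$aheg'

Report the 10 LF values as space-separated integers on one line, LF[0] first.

Char counts: '$':1, 'a':2, 'e':2, 'g':1, 'h':1, 'i':2, 'j':1
C (first-col start): C('$')=0, C('a')=1, C('e')=3, C('g')=5, C('h')=6, C('i')=7, C('j')=9
L[0]='i': occ=0, LF[0]=C('i')+0=7+0=7
L[1]='i': occ=1, LF[1]=C('i')+1=7+1=8
L[2]='e': occ=0, LF[2]=C('e')+0=3+0=3
L[3]='a': occ=0, LF[3]=C('a')+0=1+0=1
L[4]='j': occ=0, LF[4]=C('j')+0=9+0=9
L[5]='$': occ=0, LF[5]=C('$')+0=0+0=0
L[6]='a': occ=1, LF[6]=C('a')+1=1+1=2
L[7]='h': occ=0, LF[7]=C('h')+0=6+0=6
L[8]='e': occ=1, LF[8]=C('e')+1=3+1=4
L[9]='g': occ=0, LF[9]=C('g')+0=5+0=5

Answer: 7 8 3 1 9 0 2 6 4 5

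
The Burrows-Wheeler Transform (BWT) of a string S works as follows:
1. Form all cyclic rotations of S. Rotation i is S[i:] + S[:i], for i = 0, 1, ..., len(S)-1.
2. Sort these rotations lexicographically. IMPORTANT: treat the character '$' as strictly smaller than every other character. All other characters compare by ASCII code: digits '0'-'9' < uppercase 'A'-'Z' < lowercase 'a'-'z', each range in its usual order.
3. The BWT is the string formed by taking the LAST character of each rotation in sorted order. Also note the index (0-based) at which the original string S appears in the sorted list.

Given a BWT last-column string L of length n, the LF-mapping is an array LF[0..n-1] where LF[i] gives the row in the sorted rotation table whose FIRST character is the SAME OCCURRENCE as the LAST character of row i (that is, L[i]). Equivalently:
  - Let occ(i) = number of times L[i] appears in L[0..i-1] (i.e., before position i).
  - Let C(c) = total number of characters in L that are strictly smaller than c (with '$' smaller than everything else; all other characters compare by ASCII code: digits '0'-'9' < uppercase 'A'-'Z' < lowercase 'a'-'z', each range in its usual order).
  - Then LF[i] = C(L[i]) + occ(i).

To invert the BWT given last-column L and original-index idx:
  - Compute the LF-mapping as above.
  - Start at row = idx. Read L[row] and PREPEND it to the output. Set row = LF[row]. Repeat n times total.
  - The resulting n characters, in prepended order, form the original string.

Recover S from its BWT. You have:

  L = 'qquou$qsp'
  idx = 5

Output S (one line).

Answer: qsupuqoq$

Derivation:
LF mapping: 3 4 7 1 8 0 5 6 2
Walk LF starting at row 5, prepending L[row]:
  step 1: row=5, L[5]='$', prepend. Next row=LF[5]=0
  step 2: row=0, L[0]='q', prepend. Next row=LF[0]=3
  step 3: row=3, L[3]='o', prepend. Next row=LF[3]=1
  step 4: row=1, L[1]='q', prepend. Next row=LF[1]=4
  step 5: row=4, L[4]='u', prepend. Next row=LF[4]=8
  step 6: row=8, L[8]='p', prepend. Next row=LF[8]=2
  step 7: row=2, L[2]='u', prepend. Next row=LF[2]=7
  step 8: row=7, L[7]='s', prepend. Next row=LF[7]=6
  step 9: row=6, L[6]='q', prepend. Next row=LF[6]=5
Reversed output: qsupuqoq$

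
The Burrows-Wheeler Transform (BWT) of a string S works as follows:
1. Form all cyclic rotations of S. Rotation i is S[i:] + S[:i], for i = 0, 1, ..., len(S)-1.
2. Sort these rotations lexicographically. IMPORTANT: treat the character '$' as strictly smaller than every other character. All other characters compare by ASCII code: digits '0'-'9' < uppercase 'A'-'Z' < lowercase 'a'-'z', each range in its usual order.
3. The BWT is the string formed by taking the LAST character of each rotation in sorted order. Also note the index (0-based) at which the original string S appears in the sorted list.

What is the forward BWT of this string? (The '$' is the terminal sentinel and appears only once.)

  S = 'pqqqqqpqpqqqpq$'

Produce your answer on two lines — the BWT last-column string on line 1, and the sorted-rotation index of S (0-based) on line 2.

All 15 rotations (rotation i = S[i:]+S[:i]):
  rot[0] = pqqqqqpqpqqqpq$
  rot[1] = qqqqqpqpqqqpq$p
  rot[2] = qqqqpqpqqqpq$pq
  rot[3] = qqqpqpqqqpq$pqq
  rot[4] = qqpqpqqqpq$pqqq
  rot[5] = qpqpqqqpq$pqqqq
  rot[6] = pqpqqqpq$pqqqqq
  rot[7] = qpqqqpq$pqqqqqp
  rot[8] = pqqqpq$pqqqqqpq
  rot[9] = qqqpq$pqqqqqpqp
  rot[10] = qqpq$pqqqqqpqpq
  rot[11] = qpq$pqqqqqpqpqq
  rot[12] = pq$pqqqqqpqpqqq
  rot[13] = q$pqqqqqpqpqqqp
  rot[14] = $pqqqqqpqpqqqpq
Sorted (with $ < everything):
  sorted[0] = $pqqqqqpqpqqqpq  (last char: 'q')
  sorted[1] = pq$pqqqqqpqpqqq  (last char: 'q')
  sorted[2] = pqpqqqpq$pqqqqq  (last char: 'q')
  sorted[3] = pqqqpq$pqqqqqpq  (last char: 'q')
  sorted[4] = pqqqqqpqpqqqpq$  (last char: '$')
  sorted[5] = q$pqqqqqpqpqqqp  (last char: 'p')
  sorted[6] = qpq$pqqqqqpqpqq  (last char: 'q')
  sorted[7] = qpqpqqqpq$pqqqq  (last char: 'q')
  sorted[8] = qpqqqpq$pqqqqqp  (last char: 'p')
  sorted[9] = qqpq$pqqqqqpqpq  (last char: 'q')
  sorted[10] = qqpqpqqqpq$pqqq  (last char: 'q')
  sorted[11] = qqqpq$pqqqqqpqp  (last char: 'p')
  sorted[12] = qqqpqpqqqpq$pqq  (last char: 'q')
  sorted[13] = qqqqpqpqqqpq$pq  (last char: 'q')
  sorted[14] = qqqqqpqpqqqpq$p  (last char: 'p')
Last column: qqqq$pqqpqqpqqp
Original string S is at sorted index 4

Answer: qqqq$pqqpqqpqqp
4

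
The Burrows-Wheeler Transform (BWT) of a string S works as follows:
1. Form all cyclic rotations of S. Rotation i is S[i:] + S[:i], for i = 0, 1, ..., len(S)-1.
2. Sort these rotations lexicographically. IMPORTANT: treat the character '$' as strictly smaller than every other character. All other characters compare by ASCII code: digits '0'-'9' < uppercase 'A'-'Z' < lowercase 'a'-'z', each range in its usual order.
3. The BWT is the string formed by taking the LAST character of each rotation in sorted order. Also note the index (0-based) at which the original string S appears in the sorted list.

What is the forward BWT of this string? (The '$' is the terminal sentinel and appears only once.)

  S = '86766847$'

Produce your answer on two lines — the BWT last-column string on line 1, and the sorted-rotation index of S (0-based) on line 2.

All 9 rotations (rotation i = S[i:]+S[:i]):
  rot[0] = 86766847$
  rot[1] = 6766847$8
  rot[2] = 766847$86
  rot[3] = 66847$867
  rot[4] = 6847$8676
  rot[5] = 847$86766
  rot[6] = 47$867668
  rot[7] = 7$8676684
  rot[8] = $86766847
Sorted (with $ < everything):
  sorted[0] = $86766847  (last char: '7')
  sorted[1] = 47$867668  (last char: '8')
  sorted[2] = 66847$867  (last char: '7')
  sorted[3] = 6766847$8  (last char: '8')
  sorted[4] = 6847$8676  (last char: '6')
  sorted[5] = 7$8676684  (last char: '4')
  sorted[6] = 766847$86  (last char: '6')
  sorted[7] = 847$86766  (last char: '6')
  sorted[8] = 86766847$  (last char: '$')
Last column: 78786466$
Original string S is at sorted index 8

Answer: 78786466$
8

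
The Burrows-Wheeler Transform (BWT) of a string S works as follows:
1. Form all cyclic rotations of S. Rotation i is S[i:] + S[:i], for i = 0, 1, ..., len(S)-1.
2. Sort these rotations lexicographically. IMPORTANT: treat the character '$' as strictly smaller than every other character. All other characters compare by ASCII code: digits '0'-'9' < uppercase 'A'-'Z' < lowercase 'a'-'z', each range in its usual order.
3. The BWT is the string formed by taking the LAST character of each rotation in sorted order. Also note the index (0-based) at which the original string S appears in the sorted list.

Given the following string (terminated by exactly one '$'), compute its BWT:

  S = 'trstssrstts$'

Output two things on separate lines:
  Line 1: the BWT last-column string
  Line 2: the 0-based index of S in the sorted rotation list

Answer: stststrr$tss
8

Derivation:
All 12 rotations (rotation i = S[i:]+S[:i]):
  rot[0] = trstssrstts$
  rot[1] = rstssrstts$t
  rot[2] = stssrstts$tr
  rot[3] = tssrstts$trs
  rot[4] = ssrstts$trst
  rot[5] = srstts$trsts
  rot[6] = rstts$trstss
  rot[7] = stts$trstssr
  rot[8] = tts$trstssrs
  rot[9] = ts$trstssrst
  rot[10] = s$trstssrstt
  rot[11] = $trstssrstts
Sorted (with $ < everything):
  sorted[0] = $trstssrstts  (last char: 's')
  sorted[1] = rstssrstts$t  (last char: 't')
  sorted[2] = rstts$trstss  (last char: 's')
  sorted[3] = s$trstssrstt  (last char: 't')
  sorted[4] = srstts$trsts  (last char: 's')
  sorted[5] = ssrstts$trst  (last char: 't')
  sorted[6] = stssrstts$tr  (last char: 'r')
  sorted[7] = stts$trstssr  (last char: 'r')
  sorted[8] = trstssrstts$  (last char: '$')
  sorted[9] = ts$trstssrst  (last char: 't')
  sorted[10] = tssrstts$trs  (last char: 's')
  sorted[11] = tts$trstssrs  (last char: 's')
Last column: stststrr$tss
Original string S is at sorted index 8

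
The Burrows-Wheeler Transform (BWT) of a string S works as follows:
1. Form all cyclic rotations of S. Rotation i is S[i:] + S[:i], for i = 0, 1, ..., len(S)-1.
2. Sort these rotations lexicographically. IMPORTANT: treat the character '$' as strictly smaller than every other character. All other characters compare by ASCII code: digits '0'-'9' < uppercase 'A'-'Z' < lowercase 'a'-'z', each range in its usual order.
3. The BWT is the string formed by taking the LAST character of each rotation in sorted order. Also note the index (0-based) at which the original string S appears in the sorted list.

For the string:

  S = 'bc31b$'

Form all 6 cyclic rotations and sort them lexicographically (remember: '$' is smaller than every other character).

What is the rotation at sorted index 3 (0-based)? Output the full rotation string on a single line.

Answer: b$bc31

Derivation:
All 6 rotations (rotation i = S[i:]+S[:i]):
  rot[0] = bc31b$
  rot[1] = c31b$b
  rot[2] = 31b$bc
  rot[3] = 1b$bc3
  rot[4] = b$bc31
  rot[5] = $bc31b
Sorted (with $ < everything):
  sorted[0] = $bc31b
  sorted[1] = 1b$bc3
  sorted[2] = 31b$bc
  sorted[3] = b$bc31
  sorted[4] = bc31b$
  sorted[5] = c31b$b
sorted[3] = b$bc31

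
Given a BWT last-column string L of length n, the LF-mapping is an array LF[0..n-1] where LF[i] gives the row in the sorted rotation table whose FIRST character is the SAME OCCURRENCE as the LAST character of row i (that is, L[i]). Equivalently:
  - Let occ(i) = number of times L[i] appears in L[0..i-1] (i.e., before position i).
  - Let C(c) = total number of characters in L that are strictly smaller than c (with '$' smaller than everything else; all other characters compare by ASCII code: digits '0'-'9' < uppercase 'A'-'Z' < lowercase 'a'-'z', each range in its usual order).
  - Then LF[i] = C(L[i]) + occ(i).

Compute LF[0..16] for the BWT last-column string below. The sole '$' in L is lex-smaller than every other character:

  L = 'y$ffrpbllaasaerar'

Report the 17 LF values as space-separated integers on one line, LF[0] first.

Answer: 16 0 7 8 12 11 5 9 10 1 2 15 3 6 13 4 14

Derivation:
Char counts: '$':1, 'a':4, 'b':1, 'e':1, 'f':2, 'l':2, 'p':1, 'r':3, 's':1, 'y':1
C (first-col start): C('$')=0, C('a')=1, C('b')=5, C('e')=6, C('f')=7, C('l')=9, C('p')=11, C('r')=12, C('s')=15, C('y')=16
L[0]='y': occ=0, LF[0]=C('y')+0=16+0=16
L[1]='$': occ=0, LF[1]=C('$')+0=0+0=0
L[2]='f': occ=0, LF[2]=C('f')+0=7+0=7
L[3]='f': occ=1, LF[3]=C('f')+1=7+1=8
L[4]='r': occ=0, LF[4]=C('r')+0=12+0=12
L[5]='p': occ=0, LF[5]=C('p')+0=11+0=11
L[6]='b': occ=0, LF[6]=C('b')+0=5+0=5
L[7]='l': occ=0, LF[7]=C('l')+0=9+0=9
L[8]='l': occ=1, LF[8]=C('l')+1=9+1=10
L[9]='a': occ=0, LF[9]=C('a')+0=1+0=1
L[10]='a': occ=1, LF[10]=C('a')+1=1+1=2
L[11]='s': occ=0, LF[11]=C('s')+0=15+0=15
L[12]='a': occ=2, LF[12]=C('a')+2=1+2=3
L[13]='e': occ=0, LF[13]=C('e')+0=6+0=6
L[14]='r': occ=1, LF[14]=C('r')+1=12+1=13
L[15]='a': occ=3, LF[15]=C('a')+3=1+3=4
L[16]='r': occ=2, LF[16]=C('r')+2=12+2=14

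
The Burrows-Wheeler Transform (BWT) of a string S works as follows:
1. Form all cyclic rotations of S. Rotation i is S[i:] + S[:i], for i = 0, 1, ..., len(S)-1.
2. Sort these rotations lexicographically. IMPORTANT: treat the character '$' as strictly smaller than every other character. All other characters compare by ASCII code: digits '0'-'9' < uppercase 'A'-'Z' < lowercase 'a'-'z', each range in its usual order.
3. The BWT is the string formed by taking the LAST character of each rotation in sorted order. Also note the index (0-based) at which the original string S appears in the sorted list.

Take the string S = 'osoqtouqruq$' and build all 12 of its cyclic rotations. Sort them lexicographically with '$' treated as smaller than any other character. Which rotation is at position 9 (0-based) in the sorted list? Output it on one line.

All 12 rotations (rotation i = S[i:]+S[:i]):
  rot[0] = osoqtouqruq$
  rot[1] = soqtouqruq$o
  rot[2] = oqtouqruq$os
  rot[3] = qtouqruq$oso
  rot[4] = touqruq$osoq
  rot[5] = ouqruq$osoqt
  rot[6] = uqruq$osoqto
  rot[7] = qruq$osoqtou
  rot[8] = ruq$osoqtouq
  rot[9] = uq$osoqtouqr
  rot[10] = q$osoqtouqru
  rot[11] = $osoqtouqruq
Sorted (with $ < everything):
  sorted[0] = $osoqtouqruq
  sorted[1] = oqtouqruq$os
  sorted[2] = osoqtouqruq$
  sorted[3] = ouqruq$osoqt
  sorted[4] = q$osoqtouqru
  sorted[5] = qruq$osoqtou
  sorted[6] = qtouqruq$oso
  sorted[7] = ruq$osoqtouq
  sorted[8] = soqtouqruq$o
  sorted[9] = touqruq$osoq
  sorted[10] = uq$osoqtouqr
  sorted[11] = uqruq$osoqto
sorted[9] = touqruq$osoq

Answer: touqruq$osoq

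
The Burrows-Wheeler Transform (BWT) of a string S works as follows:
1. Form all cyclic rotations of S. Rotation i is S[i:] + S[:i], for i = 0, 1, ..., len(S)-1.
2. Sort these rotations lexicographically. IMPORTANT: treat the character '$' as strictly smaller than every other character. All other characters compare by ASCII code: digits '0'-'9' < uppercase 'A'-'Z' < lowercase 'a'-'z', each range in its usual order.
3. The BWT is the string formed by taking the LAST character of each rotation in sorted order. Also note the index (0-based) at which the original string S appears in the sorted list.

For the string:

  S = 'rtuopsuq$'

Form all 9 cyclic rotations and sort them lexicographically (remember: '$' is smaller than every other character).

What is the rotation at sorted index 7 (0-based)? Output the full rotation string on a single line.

Answer: uopsuq$rt

Derivation:
All 9 rotations (rotation i = S[i:]+S[:i]):
  rot[0] = rtuopsuq$
  rot[1] = tuopsuq$r
  rot[2] = uopsuq$rt
  rot[3] = opsuq$rtu
  rot[4] = psuq$rtuo
  rot[5] = suq$rtuop
  rot[6] = uq$rtuops
  rot[7] = q$rtuopsu
  rot[8] = $rtuopsuq
Sorted (with $ < everything):
  sorted[0] = $rtuopsuq
  sorted[1] = opsuq$rtu
  sorted[2] = psuq$rtuo
  sorted[3] = q$rtuopsu
  sorted[4] = rtuopsuq$
  sorted[5] = suq$rtuop
  sorted[6] = tuopsuq$r
  sorted[7] = uopsuq$rt
  sorted[8] = uq$rtuops
sorted[7] = uopsuq$rt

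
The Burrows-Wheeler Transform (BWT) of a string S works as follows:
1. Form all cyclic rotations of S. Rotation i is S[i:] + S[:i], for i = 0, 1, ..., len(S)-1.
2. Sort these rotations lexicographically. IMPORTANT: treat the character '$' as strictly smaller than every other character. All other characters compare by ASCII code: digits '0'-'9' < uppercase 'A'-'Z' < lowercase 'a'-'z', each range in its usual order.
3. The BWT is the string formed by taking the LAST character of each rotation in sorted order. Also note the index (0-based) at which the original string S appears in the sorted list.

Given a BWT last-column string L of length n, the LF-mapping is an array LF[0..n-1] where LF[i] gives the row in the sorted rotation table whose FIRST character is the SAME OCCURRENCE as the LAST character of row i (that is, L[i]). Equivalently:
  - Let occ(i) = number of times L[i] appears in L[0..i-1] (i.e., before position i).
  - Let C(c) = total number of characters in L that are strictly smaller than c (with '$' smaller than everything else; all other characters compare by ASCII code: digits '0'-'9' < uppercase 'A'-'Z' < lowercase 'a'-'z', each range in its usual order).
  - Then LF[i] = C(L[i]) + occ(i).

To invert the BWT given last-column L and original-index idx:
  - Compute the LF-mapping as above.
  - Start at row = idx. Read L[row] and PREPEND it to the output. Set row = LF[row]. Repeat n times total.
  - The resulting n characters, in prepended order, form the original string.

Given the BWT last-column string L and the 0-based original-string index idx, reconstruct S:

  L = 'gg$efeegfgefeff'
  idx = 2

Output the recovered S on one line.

Answer: eegeefefgfgffg$

Derivation:
LF mapping: 11 12 0 1 6 2 3 13 7 14 4 8 5 9 10
Walk LF starting at row 2, prepending L[row]:
  step 1: row=2, L[2]='$', prepend. Next row=LF[2]=0
  step 2: row=0, L[0]='g', prepend. Next row=LF[0]=11
  step 3: row=11, L[11]='f', prepend. Next row=LF[11]=8
  step 4: row=8, L[8]='f', prepend. Next row=LF[8]=7
  step 5: row=7, L[7]='g', prepend. Next row=LF[7]=13
  step 6: row=13, L[13]='f', prepend. Next row=LF[13]=9
  step 7: row=9, L[9]='g', prepend. Next row=LF[9]=14
  step 8: row=14, L[14]='f', prepend. Next row=LF[14]=10
  step 9: row=10, L[10]='e', prepend. Next row=LF[10]=4
  step 10: row=4, L[4]='f', prepend. Next row=LF[4]=6
  step 11: row=6, L[6]='e', prepend. Next row=LF[6]=3
  step 12: row=3, L[3]='e', prepend. Next row=LF[3]=1
  step 13: row=1, L[1]='g', prepend. Next row=LF[1]=12
  step 14: row=12, L[12]='e', prepend. Next row=LF[12]=5
  step 15: row=5, L[5]='e', prepend. Next row=LF[5]=2
Reversed output: eegeefefgfgffg$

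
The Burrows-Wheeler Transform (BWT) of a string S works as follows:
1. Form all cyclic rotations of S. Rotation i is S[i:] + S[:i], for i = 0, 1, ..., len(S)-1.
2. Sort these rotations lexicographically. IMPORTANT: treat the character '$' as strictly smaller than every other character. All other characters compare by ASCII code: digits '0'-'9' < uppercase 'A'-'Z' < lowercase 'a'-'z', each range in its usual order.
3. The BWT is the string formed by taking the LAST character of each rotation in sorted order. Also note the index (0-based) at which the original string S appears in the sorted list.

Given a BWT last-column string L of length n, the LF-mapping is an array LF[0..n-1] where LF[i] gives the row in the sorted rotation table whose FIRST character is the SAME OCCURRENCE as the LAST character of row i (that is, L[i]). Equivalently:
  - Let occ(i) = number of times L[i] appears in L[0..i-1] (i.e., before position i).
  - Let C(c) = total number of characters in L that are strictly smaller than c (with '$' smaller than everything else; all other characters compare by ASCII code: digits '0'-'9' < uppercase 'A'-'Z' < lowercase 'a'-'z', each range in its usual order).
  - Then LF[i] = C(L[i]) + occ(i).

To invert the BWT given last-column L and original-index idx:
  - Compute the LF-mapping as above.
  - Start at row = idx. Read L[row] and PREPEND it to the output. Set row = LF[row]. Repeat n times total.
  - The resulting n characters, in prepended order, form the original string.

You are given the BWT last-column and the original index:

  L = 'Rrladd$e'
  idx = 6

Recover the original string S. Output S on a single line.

LF mapping: 1 7 6 2 3 4 0 5
Walk LF starting at row 6, prepending L[row]:
  step 1: row=6, L[6]='$', prepend. Next row=LF[6]=0
  step 2: row=0, L[0]='R', prepend. Next row=LF[0]=1
  step 3: row=1, L[1]='r', prepend. Next row=LF[1]=7
  step 4: row=7, L[7]='e', prepend. Next row=LF[7]=5
  step 5: row=5, L[5]='d', prepend. Next row=LF[5]=4
  step 6: row=4, L[4]='d', prepend. Next row=LF[4]=3
  step 7: row=3, L[3]='a', prepend. Next row=LF[3]=2
  step 8: row=2, L[2]='l', prepend. Next row=LF[2]=6
Reversed output: ladderR$

Answer: ladderR$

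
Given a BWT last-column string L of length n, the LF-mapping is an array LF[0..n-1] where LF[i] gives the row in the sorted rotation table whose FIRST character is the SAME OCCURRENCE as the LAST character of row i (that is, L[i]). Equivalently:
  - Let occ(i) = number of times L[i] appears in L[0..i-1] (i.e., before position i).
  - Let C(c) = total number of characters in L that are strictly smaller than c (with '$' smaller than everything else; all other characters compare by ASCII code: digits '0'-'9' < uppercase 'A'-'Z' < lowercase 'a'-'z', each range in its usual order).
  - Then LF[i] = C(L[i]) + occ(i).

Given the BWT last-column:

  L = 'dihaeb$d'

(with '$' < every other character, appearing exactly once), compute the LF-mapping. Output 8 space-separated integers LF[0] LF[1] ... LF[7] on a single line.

Answer: 3 7 6 1 5 2 0 4

Derivation:
Char counts: '$':1, 'a':1, 'b':1, 'd':2, 'e':1, 'h':1, 'i':1
C (first-col start): C('$')=0, C('a')=1, C('b')=2, C('d')=3, C('e')=5, C('h')=6, C('i')=7
L[0]='d': occ=0, LF[0]=C('d')+0=3+0=3
L[1]='i': occ=0, LF[1]=C('i')+0=7+0=7
L[2]='h': occ=0, LF[2]=C('h')+0=6+0=6
L[3]='a': occ=0, LF[3]=C('a')+0=1+0=1
L[4]='e': occ=0, LF[4]=C('e')+0=5+0=5
L[5]='b': occ=0, LF[5]=C('b')+0=2+0=2
L[6]='$': occ=0, LF[6]=C('$')+0=0+0=0
L[7]='d': occ=1, LF[7]=C('d')+1=3+1=4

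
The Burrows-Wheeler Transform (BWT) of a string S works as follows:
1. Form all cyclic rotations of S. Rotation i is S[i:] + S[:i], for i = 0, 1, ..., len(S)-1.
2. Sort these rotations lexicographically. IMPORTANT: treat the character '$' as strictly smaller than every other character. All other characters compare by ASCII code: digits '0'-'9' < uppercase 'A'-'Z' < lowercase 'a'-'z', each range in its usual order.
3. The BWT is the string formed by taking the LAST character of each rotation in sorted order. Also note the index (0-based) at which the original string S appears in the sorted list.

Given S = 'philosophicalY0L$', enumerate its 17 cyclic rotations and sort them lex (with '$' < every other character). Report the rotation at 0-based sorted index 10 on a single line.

Answer: lY0L$philosophica

Derivation:
All 17 rotations (rotation i = S[i:]+S[:i]):
  rot[0] = philosophicalY0L$
  rot[1] = hilosophicalY0L$p
  rot[2] = ilosophicalY0L$ph
  rot[3] = losophicalY0L$phi
  rot[4] = osophicalY0L$phil
  rot[5] = sophicalY0L$philo
  rot[6] = ophicalY0L$philos
  rot[7] = phicalY0L$philoso
  rot[8] = hicalY0L$philosop
  rot[9] = icalY0L$philosoph
  rot[10] = calY0L$philosophi
  rot[11] = alY0L$philosophic
  rot[12] = lY0L$philosophica
  rot[13] = Y0L$philosophical
  rot[14] = 0L$philosophicalY
  rot[15] = L$philosophicalY0
  rot[16] = $philosophicalY0L
Sorted (with $ < everything):
  sorted[0] = $philosophicalY0L
  sorted[1] = 0L$philosophicalY
  sorted[2] = L$philosophicalY0
  sorted[3] = Y0L$philosophical
  sorted[4] = alY0L$philosophic
  sorted[5] = calY0L$philosophi
  sorted[6] = hicalY0L$philosop
  sorted[7] = hilosophicalY0L$p
  sorted[8] = icalY0L$philosoph
  sorted[9] = ilosophicalY0L$ph
  sorted[10] = lY0L$philosophica
  sorted[11] = losophicalY0L$phi
  sorted[12] = ophicalY0L$philos
  sorted[13] = osophicalY0L$phil
  sorted[14] = phicalY0L$philoso
  sorted[15] = philosophicalY0L$
  sorted[16] = sophicalY0L$philo
sorted[10] = lY0L$philosophica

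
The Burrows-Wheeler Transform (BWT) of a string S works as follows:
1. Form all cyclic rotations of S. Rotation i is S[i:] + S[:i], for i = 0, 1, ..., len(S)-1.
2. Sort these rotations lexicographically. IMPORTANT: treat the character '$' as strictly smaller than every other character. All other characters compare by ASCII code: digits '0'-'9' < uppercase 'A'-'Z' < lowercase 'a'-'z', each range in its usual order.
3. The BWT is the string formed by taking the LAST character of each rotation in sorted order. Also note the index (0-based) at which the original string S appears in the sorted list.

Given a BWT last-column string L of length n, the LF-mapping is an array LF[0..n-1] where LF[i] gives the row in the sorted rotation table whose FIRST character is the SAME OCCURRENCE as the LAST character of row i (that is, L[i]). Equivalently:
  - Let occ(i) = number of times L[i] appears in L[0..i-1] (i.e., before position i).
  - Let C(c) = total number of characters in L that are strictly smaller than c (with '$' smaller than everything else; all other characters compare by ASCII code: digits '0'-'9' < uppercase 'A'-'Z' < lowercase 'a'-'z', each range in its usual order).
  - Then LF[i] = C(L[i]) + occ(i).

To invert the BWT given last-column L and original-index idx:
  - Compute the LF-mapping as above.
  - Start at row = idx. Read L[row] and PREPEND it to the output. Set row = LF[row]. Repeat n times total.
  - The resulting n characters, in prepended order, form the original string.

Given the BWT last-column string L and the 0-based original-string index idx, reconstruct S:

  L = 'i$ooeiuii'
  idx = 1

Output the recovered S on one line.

Answer: eioiiuoi$

Derivation:
LF mapping: 2 0 6 7 1 3 8 4 5
Walk LF starting at row 1, prepending L[row]:
  step 1: row=1, L[1]='$', prepend. Next row=LF[1]=0
  step 2: row=0, L[0]='i', prepend. Next row=LF[0]=2
  step 3: row=2, L[2]='o', prepend. Next row=LF[2]=6
  step 4: row=6, L[6]='u', prepend. Next row=LF[6]=8
  step 5: row=8, L[8]='i', prepend. Next row=LF[8]=5
  step 6: row=5, L[5]='i', prepend. Next row=LF[5]=3
  step 7: row=3, L[3]='o', prepend. Next row=LF[3]=7
  step 8: row=7, L[7]='i', prepend. Next row=LF[7]=4
  step 9: row=4, L[4]='e', prepend. Next row=LF[4]=1
Reversed output: eioiiuoi$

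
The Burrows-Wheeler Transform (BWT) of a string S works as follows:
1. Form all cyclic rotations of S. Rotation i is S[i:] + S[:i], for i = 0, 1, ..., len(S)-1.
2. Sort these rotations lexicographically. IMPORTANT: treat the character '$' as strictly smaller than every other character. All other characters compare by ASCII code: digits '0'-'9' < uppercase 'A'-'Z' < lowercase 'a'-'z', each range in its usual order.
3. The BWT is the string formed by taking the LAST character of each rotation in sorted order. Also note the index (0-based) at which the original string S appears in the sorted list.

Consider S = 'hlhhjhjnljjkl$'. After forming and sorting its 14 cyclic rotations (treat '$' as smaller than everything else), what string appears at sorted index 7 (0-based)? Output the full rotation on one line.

All 14 rotations (rotation i = S[i:]+S[:i]):
  rot[0] = hlhhjhjnljjkl$
  rot[1] = lhhjhjnljjkl$h
  rot[2] = hhjhjnljjkl$hl
  rot[3] = hjhjnljjkl$hlh
  rot[4] = jhjnljjkl$hlhh
  rot[5] = hjnljjkl$hlhhj
  rot[6] = jnljjkl$hlhhjh
  rot[7] = nljjkl$hlhhjhj
  rot[8] = ljjkl$hlhhjhjn
  rot[9] = jjkl$hlhhjhjnl
  rot[10] = jkl$hlhhjhjnlj
  rot[11] = kl$hlhhjhjnljj
  rot[12] = l$hlhhjhjnljjk
  rot[13] = $hlhhjhjnljjkl
Sorted (with $ < everything):
  sorted[0] = $hlhhjhjnljjkl
  sorted[1] = hhjhjnljjkl$hl
  sorted[2] = hjhjnljjkl$hlh
  sorted[3] = hjnljjkl$hlhhj
  sorted[4] = hlhhjhjnljjkl$
  sorted[5] = jhjnljjkl$hlhh
  sorted[6] = jjkl$hlhhjhjnl
  sorted[7] = jkl$hlhhjhjnlj
  sorted[8] = jnljjkl$hlhhjh
  sorted[9] = kl$hlhhjhjnljj
  sorted[10] = l$hlhhjhjnljjk
  sorted[11] = lhhjhjnljjkl$h
  sorted[12] = ljjkl$hlhhjhjn
  sorted[13] = nljjkl$hlhhjhj
sorted[7] = jkl$hlhhjhjnlj

Answer: jkl$hlhhjhjnlj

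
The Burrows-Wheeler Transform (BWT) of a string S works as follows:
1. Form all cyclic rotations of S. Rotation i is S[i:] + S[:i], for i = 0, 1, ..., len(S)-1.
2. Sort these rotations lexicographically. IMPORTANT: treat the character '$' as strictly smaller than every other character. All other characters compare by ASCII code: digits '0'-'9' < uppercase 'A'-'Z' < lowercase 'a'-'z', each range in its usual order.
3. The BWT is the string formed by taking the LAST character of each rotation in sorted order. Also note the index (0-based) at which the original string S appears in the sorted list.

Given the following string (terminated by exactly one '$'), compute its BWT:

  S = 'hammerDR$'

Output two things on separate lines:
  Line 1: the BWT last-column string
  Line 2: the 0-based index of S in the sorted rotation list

All 9 rotations (rotation i = S[i:]+S[:i]):
  rot[0] = hammerDR$
  rot[1] = ammerDR$h
  rot[2] = mmerDR$ha
  rot[3] = merDR$ham
  rot[4] = erDR$hamm
  rot[5] = rDR$hamme
  rot[6] = DR$hammer
  rot[7] = R$hammerD
  rot[8] = $hammerDR
Sorted (with $ < everything):
  sorted[0] = $hammerDR  (last char: 'R')
  sorted[1] = DR$hammer  (last char: 'r')
  sorted[2] = R$hammerD  (last char: 'D')
  sorted[3] = ammerDR$h  (last char: 'h')
  sorted[4] = erDR$hamm  (last char: 'm')
  sorted[5] = hammerDR$  (last char: '$')
  sorted[6] = merDR$ham  (last char: 'm')
  sorted[7] = mmerDR$ha  (last char: 'a')
  sorted[8] = rDR$hamme  (last char: 'e')
Last column: RrDhm$mae
Original string S is at sorted index 5

Answer: RrDhm$mae
5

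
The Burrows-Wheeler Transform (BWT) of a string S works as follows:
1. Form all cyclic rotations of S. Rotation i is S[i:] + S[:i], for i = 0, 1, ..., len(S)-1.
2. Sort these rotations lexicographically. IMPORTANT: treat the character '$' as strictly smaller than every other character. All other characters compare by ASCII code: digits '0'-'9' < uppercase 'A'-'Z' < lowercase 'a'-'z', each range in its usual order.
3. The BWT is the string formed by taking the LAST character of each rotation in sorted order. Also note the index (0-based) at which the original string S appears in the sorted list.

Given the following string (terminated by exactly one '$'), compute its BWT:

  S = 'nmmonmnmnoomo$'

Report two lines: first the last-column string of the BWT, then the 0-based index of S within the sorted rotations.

All 14 rotations (rotation i = S[i:]+S[:i]):
  rot[0] = nmmonmnmnoomo$
  rot[1] = mmonmnmnoomo$n
  rot[2] = monmnmnoomo$nm
  rot[3] = onmnmnoomo$nmm
  rot[4] = nmnmnoomo$nmmo
  rot[5] = mnmnoomo$nmmon
  rot[6] = nmnoomo$nmmonm
  rot[7] = mnoomo$nmmonmn
  rot[8] = noomo$nmmonmnm
  rot[9] = oomo$nmmonmnmn
  rot[10] = omo$nmmonmnmno
  rot[11] = mo$nmmonmnmnoo
  rot[12] = o$nmmonmnmnoom
  rot[13] = $nmmonmnmnoomo
Sorted (with $ < everything):
  sorted[0] = $nmmonmnmnoomo  (last char: 'o')
  sorted[1] = mmonmnmnoomo$n  (last char: 'n')
  sorted[2] = mnmnoomo$nmmon  (last char: 'n')
  sorted[3] = mnoomo$nmmonmn  (last char: 'n')
  sorted[4] = mo$nmmonmnmnoo  (last char: 'o')
  sorted[5] = monmnmnoomo$nm  (last char: 'm')
  sorted[6] = nmmonmnmnoomo$  (last char: '$')
  sorted[7] = nmnmnoomo$nmmo  (last char: 'o')
  sorted[8] = nmnoomo$nmmonm  (last char: 'm')
  sorted[9] = noomo$nmmonmnm  (last char: 'm')
  sorted[10] = o$nmmonmnmnoom  (last char: 'm')
  sorted[11] = omo$nmmonmnmno  (last char: 'o')
  sorted[12] = onmnmnoomo$nmm  (last char: 'm')
  sorted[13] = oomo$nmmonmnmn  (last char: 'n')
Last column: onnnom$ommmomn
Original string S is at sorted index 6

Answer: onnnom$ommmomn
6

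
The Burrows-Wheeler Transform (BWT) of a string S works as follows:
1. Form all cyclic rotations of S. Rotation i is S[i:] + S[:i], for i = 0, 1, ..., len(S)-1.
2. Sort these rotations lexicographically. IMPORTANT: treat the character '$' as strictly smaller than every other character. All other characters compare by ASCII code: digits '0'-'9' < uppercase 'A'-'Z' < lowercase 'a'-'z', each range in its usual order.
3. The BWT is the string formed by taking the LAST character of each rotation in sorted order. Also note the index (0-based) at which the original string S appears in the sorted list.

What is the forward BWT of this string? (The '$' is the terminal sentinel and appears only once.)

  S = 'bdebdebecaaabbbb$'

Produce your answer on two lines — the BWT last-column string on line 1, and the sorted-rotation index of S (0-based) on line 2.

All 17 rotations (rotation i = S[i:]+S[:i]):
  rot[0] = bdebdebecaaabbbb$
  rot[1] = debdebecaaabbbb$b
  rot[2] = ebdebecaaabbbb$bd
  rot[3] = bdebecaaabbbb$bde
  rot[4] = debecaaabbbb$bdeb
  rot[5] = ebecaaabbbb$bdebd
  rot[6] = becaaabbbb$bdebde
  rot[7] = ecaaabbbb$bdebdeb
  rot[8] = caaabbbb$bdebdebe
  rot[9] = aaabbbb$bdebdebec
  rot[10] = aabbbb$bdebdebeca
  rot[11] = abbbb$bdebdebecaa
  rot[12] = bbbb$bdebdebecaaa
  rot[13] = bbb$bdebdebecaaab
  rot[14] = bb$bdebdebecaaabb
  rot[15] = b$bdebdebecaaabbb
  rot[16] = $bdebdebecaaabbbb
Sorted (with $ < everything):
  sorted[0] = $bdebdebecaaabbbb  (last char: 'b')
  sorted[1] = aaabbbb$bdebdebec  (last char: 'c')
  sorted[2] = aabbbb$bdebdebeca  (last char: 'a')
  sorted[3] = abbbb$bdebdebecaa  (last char: 'a')
  sorted[4] = b$bdebdebecaaabbb  (last char: 'b')
  sorted[5] = bb$bdebdebecaaabb  (last char: 'b')
  sorted[6] = bbb$bdebdebecaaab  (last char: 'b')
  sorted[7] = bbbb$bdebdebecaaa  (last char: 'a')
  sorted[8] = bdebdebecaaabbbb$  (last char: '$')
  sorted[9] = bdebecaaabbbb$bde  (last char: 'e')
  sorted[10] = becaaabbbb$bdebde  (last char: 'e')
  sorted[11] = caaabbbb$bdebdebe  (last char: 'e')
  sorted[12] = debdebecaaabbbb$b  (last char: 'b')
  sorted[13] = debecaaabbbb$bdeb  (last char: 'b')
  sorted[14] = ebdebecaaabbbb$bd  (last char: 'd')
  sorted[15] = ebecaaabbbb$bdebd  (last char: 'd')
  sorted[16] = ecaaabbbb$bdebdeb  (last char: 'b')
Last column: bcaabbba$eeebbddb
Original string S is at sorted index 8

Answer: bcaabbba$eeebbddb
8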